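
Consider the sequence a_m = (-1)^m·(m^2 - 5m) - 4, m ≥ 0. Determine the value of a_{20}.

296

(-1)^20 = 1; m^2 - 5m at m=20 is 300; so a_{20} = 296.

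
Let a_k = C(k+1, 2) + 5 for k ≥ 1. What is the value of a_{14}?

110

C(15, 2) = 105, so a_{14} = 110.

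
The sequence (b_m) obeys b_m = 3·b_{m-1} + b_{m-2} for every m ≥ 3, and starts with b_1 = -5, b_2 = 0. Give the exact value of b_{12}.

Compute successive terms:
b_3 = -5;  b_4 = -15;  b_5 = -50;  b_6 = -165;  b_7 = -545;  b_8 = -1800;  b_9 = -5945;  b_{10} = -19635;  b_{11} = -64850;  b_{12} = -214185.

-214185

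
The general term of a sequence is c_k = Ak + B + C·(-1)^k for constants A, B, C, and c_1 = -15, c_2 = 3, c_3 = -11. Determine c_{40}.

Write the equations: A + B - C = -15; 2A + B + C = 3; 3A + B - C = -11.
Subtracting the first from the second: A + 2C = 18.
Subtracting the second from the third: A - 2C = -14.
Solving: C = 8, A = 2, then B = -9.
Hence c_{40} = 2·40 + (-9) + 8·1 = 79.

79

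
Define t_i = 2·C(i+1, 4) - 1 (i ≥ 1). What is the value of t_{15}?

3639

C(16, 4) = 1820, so t_{15} = 3639.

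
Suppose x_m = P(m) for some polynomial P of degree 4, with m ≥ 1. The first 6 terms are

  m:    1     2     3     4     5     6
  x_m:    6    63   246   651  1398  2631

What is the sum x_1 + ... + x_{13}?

1st diffs: 57, 183, 405, 747, 1233.
2nd diffs: 126, 222, 342, 486.
3rd diffs: 96, 120, 144.
4th diffs: 24, 24 (constant).
Newton forward-difference form: x_m = 6 + 57·C(m-1,1) + 126·C(m-1,2) + 96·C(m-1,3) + 24·C(m-1,4).
Continuing: …, 4518, 7251, 11046, 16143, …, x_{13} = 42006.
Summing m = 1..13 (13 terms) gives 140088.

140088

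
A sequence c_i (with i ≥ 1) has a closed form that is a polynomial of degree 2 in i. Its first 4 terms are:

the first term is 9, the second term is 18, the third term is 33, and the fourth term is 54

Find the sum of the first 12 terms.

1st diffs: 9, 15, 21.
2nd diffs: 6, 6 (constant).
Newton forward-difference form: c_i = 9 + 9·C(i-1,1) + 6·C(i-1,2).
Continuing: …, 81, 114, 153, 198, …, c_{12} = 438.
Summing i = 1..12 (12 terms) gives 2022.

2022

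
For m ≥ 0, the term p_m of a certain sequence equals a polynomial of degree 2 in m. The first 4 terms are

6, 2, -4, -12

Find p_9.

1st diffs: -4, -6, -8.
2nd diffs: -2, -2 (constant).
Newton forward-difference form: p_m = 6 + (-4)·C(m,1) + (-2)·C(m,2).
At m = 9: m = 9, so p_9 = 6 - 36 - 72 = -102.

-102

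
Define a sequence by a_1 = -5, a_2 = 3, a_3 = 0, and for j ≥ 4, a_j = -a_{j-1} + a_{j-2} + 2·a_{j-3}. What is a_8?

-13

Compute successive terms:
a_4 = -7, a_5 = 13, a_6 = -20, a_7 = 19, a_8 = -13.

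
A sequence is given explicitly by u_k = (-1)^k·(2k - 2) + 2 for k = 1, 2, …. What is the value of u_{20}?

(-1)^20 = 1; 2k - 2 at k=20 is 38; so u_{20} = 40.

40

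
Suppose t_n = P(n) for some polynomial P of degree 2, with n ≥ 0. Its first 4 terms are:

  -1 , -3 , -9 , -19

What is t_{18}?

1st diffs: -2, -6, -10.
2nd diffs: -4, -4 (constant).
Newton forward-difference form: t_n = -1 + (-2)·C(n,1) + (-4)·C(n,2).
At n = 18: n = 18, so t_{18} = -1 - 36 - 612 = -649.

-649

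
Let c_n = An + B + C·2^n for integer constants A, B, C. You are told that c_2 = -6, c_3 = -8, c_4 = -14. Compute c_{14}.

-16362

Plug in n = 2, 3, 4: 2A + B + 4C = -6; 3A + B + 8C = -8; 4A + B + 16C = -14.
Subtracting the first from the second: A + 4C = -2.
Subtracting the second from the third: A + 8C = -6.
Solving: C = -1, A = 2, then B = -6.
Therefore c_{14} = 28 + (-6) + (-1)·16384 = -16362.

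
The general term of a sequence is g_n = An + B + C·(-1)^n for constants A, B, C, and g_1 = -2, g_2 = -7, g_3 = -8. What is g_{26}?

-79

Plug in n = 1, 2, 3: A + B - C = -2; 2A + B + C = -7; 3A + B - C = -8.
Subtracting the first from the second: A + 2C = -5.
Subtracting the second from the third: A - 2C = -1.
Solving: C = -1, A = -3, then B = 0.
Therefore g_{26} = -78 + 0 + (-1)·1 = -79.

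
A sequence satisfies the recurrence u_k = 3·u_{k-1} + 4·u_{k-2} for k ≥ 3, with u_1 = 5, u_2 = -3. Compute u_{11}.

Step forward from the initial values:
u_3 = 11  u_4 = 21  u_5 = 107  u_6 = 405  u_7 = 1643  u_8 = 6549  u_9 = 26219  u_{10} = 104853  u_{11} = 419435.
(Characteristic roots are 4 and -1.)

419435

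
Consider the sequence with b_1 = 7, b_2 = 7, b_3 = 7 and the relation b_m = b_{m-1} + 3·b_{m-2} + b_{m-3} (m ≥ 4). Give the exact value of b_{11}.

13783

Iterate the recurrence:
b_4 = 35  b_5 = 63  b_6 = 175  b_7 = 399  b_8 = 987  b_9 = 2359  b_{10} = 5719  b_{11} = 13783.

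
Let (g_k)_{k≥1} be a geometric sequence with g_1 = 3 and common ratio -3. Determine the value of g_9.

g_k = 3·(-3)^(k-1).
g_9 = 3·(-3)^8 = 19683.

19683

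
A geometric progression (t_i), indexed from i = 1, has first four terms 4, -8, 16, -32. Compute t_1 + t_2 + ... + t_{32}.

-5726623060

Common ratio r = -2.
t_i = 4·(-2)^(i-1).
S = 4·((-2)^32 - 1)/(-2 - 1) = 4·(4294967296 - 1)/(-3) = -5726623060.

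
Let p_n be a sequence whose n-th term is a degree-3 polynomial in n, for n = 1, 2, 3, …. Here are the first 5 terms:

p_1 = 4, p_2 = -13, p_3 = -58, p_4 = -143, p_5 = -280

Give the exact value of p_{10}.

-2165

1st diffs: -17, -45, -85, -137.
2nd diffs: -28, -40, -52.
3rd diffs: -12, -12 (constant).
Newton forward-difference form: p_n = 4 + (-17)·C(n-1,1) + (-28)·C(n-1,2) + (-12)·C(n-1,3).
At n = 10: n-1 = 9, so p_{10} = 4 - 153 - 1008 - 1008 = -2165.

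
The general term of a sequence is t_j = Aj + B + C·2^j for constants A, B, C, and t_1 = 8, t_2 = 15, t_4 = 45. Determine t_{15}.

65582

At j = 1, 2, 4: A + B + 2C = 8; 2A + B + 4C = 15; 4A + B + 16C = 45.
Subtracting the first from the second: A + 2C = 7.
Subtracting the second from the third: 2A + 12C = 30.
Solving: C = 2, A = 3, then B = 1.
So t_j = 3·j + 1 + 2·2^j; at j=15 this is 65582.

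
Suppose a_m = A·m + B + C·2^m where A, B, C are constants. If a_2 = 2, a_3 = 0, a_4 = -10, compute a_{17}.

Write the equations: 2A + B + 4C = 2; 3A + B + 8C = 0; 4A + B + 16C = -10.
Subtracting the first from the second: A + 4C = -2.
Subtracting the second from the third: A + 8C = -10.
Solving: C = -2, A = 6, then B = -2.
Therefore a_{17} = 102 + (-2) + (-2)·131072 = -262044.

-262044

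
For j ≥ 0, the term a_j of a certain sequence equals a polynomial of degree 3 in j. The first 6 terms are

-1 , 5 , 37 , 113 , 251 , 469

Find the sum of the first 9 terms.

4659

1st diffs: 6, 32, 76, 138, 218.
2nd diffs: 26, 44, 62, 80.
3rd diffs: 18, 18, 18 (constant).
Newton forward-difference form: a_j = -1 + 6·C(j,1) + 26·C(j,2) + 18·C(j,3).
Continuing: 785, 1217, 1783.
Summing j = 0..8 (9 terms) gives 4659.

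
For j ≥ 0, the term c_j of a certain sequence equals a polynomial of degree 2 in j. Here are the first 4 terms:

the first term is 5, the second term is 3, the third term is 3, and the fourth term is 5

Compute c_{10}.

1st diffs: -2, 0, 2.
2nd diffs: 2, 2 (constant).
Newton forward-difference form: c_j = 5 + (-2)·C(j,1) + 2·C(j,2).
At j = 10: j = 10, so c_{10} = 5 - 20 + 90 = 75.

75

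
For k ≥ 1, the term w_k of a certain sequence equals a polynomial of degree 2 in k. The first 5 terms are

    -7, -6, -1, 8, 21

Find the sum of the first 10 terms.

1st diffs: 1, 5, 9, 13.
2nd diffs: 4, 4, 4 (constant).
So w_k = 2k^2 - 5k - 4.
Continuing: …, 38, 59, 84, 113, …, w_{10} = 146.
Summing k = 1..10 (10 terms) gives 455.

455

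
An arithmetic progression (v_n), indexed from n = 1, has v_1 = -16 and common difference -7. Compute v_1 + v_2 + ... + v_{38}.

-5529

v_n = -16 + (n - 1)·(-7).
v_{38} = -275; S = 38·(-16 + (-275))/2 = -5529.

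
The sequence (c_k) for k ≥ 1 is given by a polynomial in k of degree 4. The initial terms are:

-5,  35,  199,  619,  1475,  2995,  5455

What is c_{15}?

107935

1st diffs: 40, 164, 420, 856, 1520, 2460.
2nd diffs: 124, 256, 436, 664, 940.
3rd diffs: 132, 180, 228, 276.
4th diffs: 48, 48, 48 (constant).
Newton forward-difference form: c_k = -5 + 40·C(k-1,1) + 124·C(k-1,2) + 132·C(k-1,3) + 48·C(k-1,4).
At k = 15: k-1 = 14, so c_{15} = -5 + 560 + 11284 + 48048 + 48048 = 107935.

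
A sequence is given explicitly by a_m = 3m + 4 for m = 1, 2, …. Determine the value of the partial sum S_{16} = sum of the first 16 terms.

472

Over m = 1..16: Σm = 136.
Total = (3)·136 + (4)·16 = 472.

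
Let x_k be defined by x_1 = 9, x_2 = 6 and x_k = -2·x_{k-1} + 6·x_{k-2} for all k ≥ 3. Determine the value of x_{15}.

Applying the relation repeatedly:
x_3 = 42  x_4 = -48  x_5 = 348  …  x_{12} = -2516736  x_{13} = 9184704  x_{14} = -33469824  x_{15} = 122047872.

122047872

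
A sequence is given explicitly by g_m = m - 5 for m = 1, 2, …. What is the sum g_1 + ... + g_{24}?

180

Over m = 1..24: Σm = 300.
Total = (1)·300 + (-5)·24 = 180.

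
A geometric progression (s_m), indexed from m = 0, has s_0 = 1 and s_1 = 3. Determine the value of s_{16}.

Common ratio r = 3.
s_m = 1·3^(m-0).
s_{16} = 1·3^16 = 43046721.

43046721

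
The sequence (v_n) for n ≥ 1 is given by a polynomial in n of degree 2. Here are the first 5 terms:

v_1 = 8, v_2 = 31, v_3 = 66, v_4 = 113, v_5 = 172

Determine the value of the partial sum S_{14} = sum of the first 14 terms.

1st diffs: 23, 35, 47, 59.
2nd diffs: 12, 12, 12 (constant).
Newton forward-difference form: v_n = 8 + 23·C(n-1,1) + 12·C(n-1,2).
Continuing: …, 243, 326, 421, 528, …, v_{14} = 1243.
Summing n = 1..14 (14 terms) gives 6573.

6573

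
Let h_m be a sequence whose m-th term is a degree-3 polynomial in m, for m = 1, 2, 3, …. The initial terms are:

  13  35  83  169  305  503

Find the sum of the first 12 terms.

13268

1st diffs: 22, 48, 86, 136, 198.
2nd diffs: 26, 38, 50, 62.
3rd diffs: 12, 12, 12 (constant).
So h_m = 2m^3 + m^2 + 5m + 5.
Continuing: …, 775, 1133, 1589, 2155, …, h_{12} = 3665.
Summing m = 1..12 (12 terms) gives 13268.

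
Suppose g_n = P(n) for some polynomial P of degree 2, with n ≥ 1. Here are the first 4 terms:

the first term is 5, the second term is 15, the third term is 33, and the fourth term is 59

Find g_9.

1st diffs: 10, 18, 26.
2nd diffs: 8, 8 (constant).
So g_n = 4n^2 - 2n + 3.
Evaluating at n = 9 gives g_9 = 309.

309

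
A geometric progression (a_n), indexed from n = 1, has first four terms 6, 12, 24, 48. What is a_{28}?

805306368

Common ratio r = 2.
a_n = 6·2^(n-1).
a_{28} = 6·2^27 = 805306368.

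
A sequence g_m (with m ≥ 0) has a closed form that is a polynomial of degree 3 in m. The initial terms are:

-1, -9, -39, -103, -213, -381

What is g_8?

-1353

1st diffs: -8, -30, -64, -110, -168.
2nd diffs: -22, -34, -46, -58.
3rd diffs: -12, -12, -12 (constant).
Newton forward-difference form: g_m = -1 + (-8)·C(m,1) + (-22)·C(m,2) + (-12)·C(m,3).
At m = 8: m = 8, so g_8 = -1 - 64 - 616 - 672 = -1353.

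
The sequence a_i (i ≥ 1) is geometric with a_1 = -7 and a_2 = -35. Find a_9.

Common ratio r = 5.
a_i = (-7)·5^(i-1).
a_9 = (-7)·5^8 = -2734375.

-2734375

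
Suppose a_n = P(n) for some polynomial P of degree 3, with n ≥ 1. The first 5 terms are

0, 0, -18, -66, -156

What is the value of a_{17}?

-8880

1st diffs: 0, -18, -48, -90.
2nd diffs: -18, -30, -42.
3rd diffs: -12, -12 (constant).
So a_n = -2n^3 + 3n^2 + 5n - 6.
Evaluating at n = 17 gives a_{17} = -8880.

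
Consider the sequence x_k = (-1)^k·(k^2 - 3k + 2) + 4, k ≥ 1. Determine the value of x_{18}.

(-1)^18 = 1; k^2 - 3k + 2 at k=18 is 272; so x_{18} = 276.

276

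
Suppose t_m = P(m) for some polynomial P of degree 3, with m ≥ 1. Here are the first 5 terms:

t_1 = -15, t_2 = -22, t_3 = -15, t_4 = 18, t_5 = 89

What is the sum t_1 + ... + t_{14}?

1st diffs: -7, 7, 33, 71.
2nd diffs: 14, 26, 38.
3rd diffs: 12, 12 (constant).
Newton forward-difference form: t_m = -15 + (-7)·C(m-1,1) + 14·C(m-1,2) + 12·C(m-1,3).
Continuing: …, 210, 393, 650, 993, …, t_{14} = 4418.
Summing m = 1..14 (14 terms) gives 16261.

16261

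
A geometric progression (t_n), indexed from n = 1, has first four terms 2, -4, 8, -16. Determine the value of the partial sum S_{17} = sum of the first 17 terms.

Common ratio r = -2.
t_n = 2·(-2)^(n-1).
S = 2·((-2)^17 - 1)/(-2 - 1) = 2·(-131072 - 1)/(-3) = 87382.

87382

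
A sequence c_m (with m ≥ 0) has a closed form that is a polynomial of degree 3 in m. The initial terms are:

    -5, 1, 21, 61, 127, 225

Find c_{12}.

2311

1st diffs: 6, 20, 40, 66, 98.
2nd diffs: 14, 20, 26, 32.
3rd diffs: 6, 6, 6 (constant).
Newton forward-difference form: c_m = -5 + 6·C(m,1) + 14·C(m,2) + 6·C(m,3).
At m = 12: m = 12, so c_{12} = -5 + 72 + 924 + 1320 = 2311.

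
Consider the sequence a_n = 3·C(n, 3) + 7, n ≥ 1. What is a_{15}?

C(15, 3) = 455, so a_{15} = 1372.

1372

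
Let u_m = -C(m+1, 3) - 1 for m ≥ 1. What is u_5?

C(6, 3) = 20, so u_5 = -21.

-21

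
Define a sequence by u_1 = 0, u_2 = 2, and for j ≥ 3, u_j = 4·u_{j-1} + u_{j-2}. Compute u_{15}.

Step forward from the initial values:
u_3 = 8; u_4 = 34; u_5 = 144; …; u_{12} = 3524578; u_{13} = 14930352; u_{14} = 63245986; u_{15} = 267914296.

267914296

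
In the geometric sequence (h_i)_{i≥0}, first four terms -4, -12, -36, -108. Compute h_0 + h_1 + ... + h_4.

Common ratio r = 3.
h_i = (-4)·3^(i-0).
S = (-4)·(3^5 - 1)/(3 - 1) = (-4)·(243 - 1)/(2) = -484.

-484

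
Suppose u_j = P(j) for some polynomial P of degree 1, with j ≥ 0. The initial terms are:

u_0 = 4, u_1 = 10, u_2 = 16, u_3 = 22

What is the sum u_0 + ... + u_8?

1st diffs: 6, 6, 6 (constant).
So u_j = 6j + 4.
Continuing: …, 28, 34, 40, 46, …, u_8 = 52.
Summing j = 0..8 (9 terms) gives 252.

252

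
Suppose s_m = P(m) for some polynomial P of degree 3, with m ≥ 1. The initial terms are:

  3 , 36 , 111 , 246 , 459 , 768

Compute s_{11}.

4383

1st diffs: 33, 75, 135, 213, 309.
2nd diffs: 42, 60, 78, 96.
3rd diffs: 18, 18, 18 (constant).
Newton forward-difference form: s_m = 3 + 33·C(m-1,1) + 42·C(m-1,2) + 18·C(m-1,3).
At m = 11: m-1 = 10, so s_{11} = 3 + 330 + 1890 + 2160 = 4383.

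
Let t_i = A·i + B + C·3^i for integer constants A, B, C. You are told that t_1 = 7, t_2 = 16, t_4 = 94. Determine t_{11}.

177181

At i = 1, 2, 4: A + B + 3C = 7; 2A + B + 9C = 16; 4A + B + 81C = 94.
Subtracting the first from the second: A + 6C = 9.
Subtracting the second from the third: 2A + 72C = 78.
Solving: C = 1, A = 3, then B = 1.
So t_i = 3·i + 1 + 1·3^i; at i=11 this is 177181.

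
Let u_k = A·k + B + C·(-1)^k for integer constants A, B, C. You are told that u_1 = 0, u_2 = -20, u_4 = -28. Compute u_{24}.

-108

Plug in k = 1, 2, 4: A + B - C = 0; 2A + B + C = -20; 4A + B + C = -28.
Subtracting the first from the second: A + 2C = -20.
Subtracting the second from the third: 2A = -8.
Solving: C = -8, A = -4, then B = -4.
So u_k = -4·k + (-4) + (-8)·(-1)^k; at k=24 this is -108.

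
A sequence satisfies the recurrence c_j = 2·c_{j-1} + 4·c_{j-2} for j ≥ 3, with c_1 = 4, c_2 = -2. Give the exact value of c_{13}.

Step forward from the initial values:
c_3 = 12;  c_4 = 16;  c_5 = 80;  …;  c_{10} = 25600;  c_{11} = 82944;  c_{12} = 268288;  c_{13} = 868352.

868352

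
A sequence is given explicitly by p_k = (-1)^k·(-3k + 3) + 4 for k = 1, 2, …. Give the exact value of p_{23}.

70

(-1)^23 = -1; -3k + 3 at k=23 is -66; so p_{23} = 70.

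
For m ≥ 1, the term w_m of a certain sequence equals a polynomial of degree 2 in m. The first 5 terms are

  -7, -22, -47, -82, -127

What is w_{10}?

1st diffs: -15, -25, -35, -45.
2nd diffs: -10, -10, -10 (constant).
Newton forward-difference form: w_m = -7 + (-15)·C(m-1,1) + (-10)·C(m-1,2).
At m = 10: m-1 = 9, so w_{10} = -7 - 135 - 360 = -502.

-502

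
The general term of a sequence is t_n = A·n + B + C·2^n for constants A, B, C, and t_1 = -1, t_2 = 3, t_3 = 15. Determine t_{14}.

Write the equations: A + B + 2C = -1; 2A + B + 4C = 3; 3A + B + 8C = 15.
Subtracting the first from the second: A + 2C = 4.
Subtracting the second from the third: A + 4C = 12.
Solving: C = 4, A = -4, then B = -5.
Therefore t_{14} = -56 + (-5) + 4·16384 = 65475.

65475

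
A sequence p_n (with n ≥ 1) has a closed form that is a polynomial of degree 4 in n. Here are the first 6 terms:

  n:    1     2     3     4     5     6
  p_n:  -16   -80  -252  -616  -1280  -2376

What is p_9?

1st diffs: -64, -172, -364, -664, -1096.
2nd diffs: -108, -192, -300, -432.
3rd diffs: -84, -108, -132.
4th diffs: -24, -24 (constant).
Newton forward-difference form: p_n = -16 + (-64)·C(n-1,1) + (-108)·C(n-1,2) + (-84)·C(n-1,3) + (-24)·C(n-1,4).
At n = 9: n-1 = 8, so p_9 = -16 - 512 - 3024 - 4704 - 1680 = -9936.

-9936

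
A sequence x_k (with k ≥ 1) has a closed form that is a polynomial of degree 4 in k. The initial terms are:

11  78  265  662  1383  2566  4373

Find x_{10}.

15518

1st diffs: 67, 187, 397, 721, 1183, 1807.
2nd diffs: 120, 210, 324, 462, 624.
3rd diffs: 90, 114, 138, 162.
4th diffs: 24, 24, 24 (constant).
Newton forward-difference form: x_k = 11 + 67·C(k-1,1) + 120·C(k-1,2) + 90·C(k-1,3) + 24·C(k-1,4).
At k = 10: k-1 = 9, so x_{10} = 11 + 603 + 4320 + 7560 + 3024 = 15518.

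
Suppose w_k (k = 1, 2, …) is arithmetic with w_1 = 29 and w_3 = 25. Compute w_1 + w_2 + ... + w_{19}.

209

Common difference d = (25 - 29) / (3 - 1) = -2.
w_k = 29 + (k - 1)·(-2).
w_{19} = -7; S = 19·(29 + (-7))/2 = 209.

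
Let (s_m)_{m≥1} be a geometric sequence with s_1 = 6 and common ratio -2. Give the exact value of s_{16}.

-196608

s_m = 6·(-2)^(m-1).
s_{16} = 6·(-2)^15 = -196608.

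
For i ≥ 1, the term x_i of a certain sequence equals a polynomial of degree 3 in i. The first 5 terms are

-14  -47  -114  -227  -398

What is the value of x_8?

-1379

1st diffs: -33, -67, -113, -171.
2nd diffs: -34, -46, -58.
3rd diffs: -12, -12 (constant).
Newton forward-difference form: x_i = -14 + (-33)·C(i-1,1) + (-34)·C(i-1,2) + (-12)·C(i-1,3).
At i = 8: i-1 = 7, so x_8 = -14 - 231 - 714 - 420 = -1379.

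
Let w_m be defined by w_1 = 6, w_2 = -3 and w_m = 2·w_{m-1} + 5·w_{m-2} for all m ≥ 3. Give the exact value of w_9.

Applying the relation repeatedly:
w_3 = 24  w_4 = 33  w_5 = 186  w_6 = 537  w_7 = 2004  w_8 = 6693  w_9 = 23406.

23406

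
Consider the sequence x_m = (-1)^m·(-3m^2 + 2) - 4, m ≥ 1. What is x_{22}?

(-1)^22 = 1; -3m^2 + 2 at m=22 is -1450; so x_{22} = -1454.

-1454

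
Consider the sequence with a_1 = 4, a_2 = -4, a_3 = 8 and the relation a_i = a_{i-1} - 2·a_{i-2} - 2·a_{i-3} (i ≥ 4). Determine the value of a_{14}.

1072

Iterate the recurrence:
a_4 = 8  a_5 = 0  a_6 = -32  …  a_{11} = -144  a_{12} = -976  a_{13} = -1168  a_{14} = 1072.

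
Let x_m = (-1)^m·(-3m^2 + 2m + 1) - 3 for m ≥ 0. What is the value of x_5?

(-1)^5 = -1; -3m^2 + 2m + 1 at m=5 is -64; so x_5 = 61.

61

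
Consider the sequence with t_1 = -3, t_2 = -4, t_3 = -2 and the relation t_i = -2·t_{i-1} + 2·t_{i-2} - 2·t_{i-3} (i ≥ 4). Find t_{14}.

Applying the relation repeatedly:
t_4 = 2, t_5 = 0, t_6 = 8, …, t_{11} = -1424, t_{12} = 4160, t_{13} = -12144, t_{14} = 35456.

35456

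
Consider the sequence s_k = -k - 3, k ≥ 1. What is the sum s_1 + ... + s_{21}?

Over k = 1..21: Σk = 231.
Total = (-1)·231 + (-3)·21 = -294.

-294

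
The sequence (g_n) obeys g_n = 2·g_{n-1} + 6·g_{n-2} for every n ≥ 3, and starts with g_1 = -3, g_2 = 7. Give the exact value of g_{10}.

Step forward from the initial values:
g_3 = -4; g_4 = 34; g_5 = 44; g_6 = 292; g_7 = 848; g_8 = 3448; g_9 = 11984; g_{10} = 44656.

44656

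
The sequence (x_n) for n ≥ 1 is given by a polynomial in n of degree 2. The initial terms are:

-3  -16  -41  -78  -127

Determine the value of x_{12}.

1st diffs: -13, -25, -37, -49.
2nd diffs: -12, -12, -12 (constant).
Newton forward-difference form: x_n = -3 + (-13)·C(n-1,1) + (-12)·C(n-1,2).
At n = 12: n-1 = 11, so x_{12} = -3 - 143 - 660 = -806.

-806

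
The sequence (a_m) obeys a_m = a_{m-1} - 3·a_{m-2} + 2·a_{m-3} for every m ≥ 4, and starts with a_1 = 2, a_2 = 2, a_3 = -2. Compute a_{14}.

Applying the relation repeatedly:
a_4 = -4  a_5 = 6  a_6 = 14  …  a_{11} = -26  a_{12} = -354  a_{13} = -28  a_{14} = 982.

982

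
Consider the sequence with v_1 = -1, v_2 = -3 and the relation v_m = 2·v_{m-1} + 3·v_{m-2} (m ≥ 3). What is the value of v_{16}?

Step forward from the initial values:
v_3 = -9, v_4 = -27, v_5 = -81, …, v_{13} = -531441, v_{14} = -1594323, v_{15} = -4782969, v_{16} = -14348907.
(Characteristic roots are 3 and -1.)

-14348907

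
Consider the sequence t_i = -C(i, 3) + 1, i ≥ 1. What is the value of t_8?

C(8, 3) = 56, so t_8 = -55.

-55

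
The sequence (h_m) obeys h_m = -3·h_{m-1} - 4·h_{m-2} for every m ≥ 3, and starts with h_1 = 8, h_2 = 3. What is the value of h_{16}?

Iterate the recurrence:
h_3 = -41;  h_4 = 111;  h_5 = -169;  …;  h_{13} = -55657;  h_{14} = 68223;  h_{15} = 17959;  h_{16} = -326769.

-326769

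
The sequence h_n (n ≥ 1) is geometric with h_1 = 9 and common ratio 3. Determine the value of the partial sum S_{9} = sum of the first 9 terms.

88569

h_n = 9·3^(n-1).
S = 9·(3^9 - 1)/(3 - 1) = 9·(19683 - 1)/(2) = 88569.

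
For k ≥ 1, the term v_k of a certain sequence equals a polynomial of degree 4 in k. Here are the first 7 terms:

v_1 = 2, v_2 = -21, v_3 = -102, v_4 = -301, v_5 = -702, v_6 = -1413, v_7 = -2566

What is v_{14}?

-39141

1st diffs: -23, -81, -199, -401, -711, -1153.
2nd diffs: -58, -118, -202, -310, -442.
3rd diffs: -60, -84, -108, -132.
4th diffs: -24, -24, -24 (constant).
So v_k = -k^4 - 4k^2 + 4k + 3.
Evaluating at k = 14 gives v_{14} = -39141.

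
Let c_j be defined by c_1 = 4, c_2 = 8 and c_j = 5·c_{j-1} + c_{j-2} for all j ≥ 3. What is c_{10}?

4469588

Iterate the recurrence:
c_3 = 44; c_4 = 228; c_5 = 1184; c_6 = 6148; c_7 = 31924; c_8 = 165768; c_9 = 860764; c_{10} = 4469588.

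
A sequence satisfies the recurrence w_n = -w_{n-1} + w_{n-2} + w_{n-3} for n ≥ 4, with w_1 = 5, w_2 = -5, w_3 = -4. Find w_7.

-22

Compute successive terms:
w_4 = 4, w_5 = -13, w_6 = 13, w_7 = -22.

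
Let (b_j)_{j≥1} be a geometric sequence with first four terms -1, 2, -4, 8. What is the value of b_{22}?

2097152

Common ratio r = -2.
b_j = (-1)·(-2)^(j-1).
b_{22} = (-1)·(-2)^21 = 2097152.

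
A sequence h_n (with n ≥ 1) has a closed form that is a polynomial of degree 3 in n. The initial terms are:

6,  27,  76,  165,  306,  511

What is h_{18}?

1st diffs: 21, 49, 89, 141, 205.
2nd diffs: 28, 40, 52, 64.
3rd diffs: 12, 12, 12 (constant).
Newton forward-difference form: h_n = 6 + 21·C(n-1,1) + 28·C(n-1,2) + 12·C(n-1,3).
At n = 18: n-1 = 17, so h_{18} = 6 + 357 + 3808 + 8160 = 12331.

12331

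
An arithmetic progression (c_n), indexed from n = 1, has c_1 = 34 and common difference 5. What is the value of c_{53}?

c_n = 34 + (n - 1)·5.
c_{53} = 34 + 52·5 = 294.

294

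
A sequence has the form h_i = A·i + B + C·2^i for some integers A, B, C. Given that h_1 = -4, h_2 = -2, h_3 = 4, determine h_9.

1000

Write the equations: A + B + 2C = -4; 2A + B + 4C = -2; 3A + B + 8C = 4.
Subtracting the first from the second: A + 2C = 2.
Subtracting the second from the third: A + 4C = 6.
Solving: C = 2, A = -2, then B = -6.
Hence h_9 = -2·9 + (-6) + 2·512 = 1000.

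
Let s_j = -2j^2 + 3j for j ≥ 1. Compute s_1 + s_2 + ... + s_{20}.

Over j = 1..20: Σj = 210, Σj² = 2870.
Total = (-2)·2870 + (3)·210 = -5110.

-5110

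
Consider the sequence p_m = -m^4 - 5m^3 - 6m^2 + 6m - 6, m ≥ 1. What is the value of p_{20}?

p_{20} = -1·20^4 - 5·20^3 - 6·20^2 + 6·20 - 6 = -202286.

-202286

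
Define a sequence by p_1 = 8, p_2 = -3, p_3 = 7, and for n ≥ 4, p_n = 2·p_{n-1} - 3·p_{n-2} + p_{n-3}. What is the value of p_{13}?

-1232

Step forward from the initial values:
p_4 = 31, p_5 = 38, p_6 = -10, p_7 = -103, p_8 = -138, p_9 = 23, p_{10} = 357, p_{11} = 507, p_{12} = -34, p_{13} = -1232.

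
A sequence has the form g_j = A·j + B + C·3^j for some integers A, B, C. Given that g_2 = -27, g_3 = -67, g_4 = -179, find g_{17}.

The three given values yield: 2A + B + 9C = -27; 3A + B + 27C = -67; 4A + B + 81C = -179.
Subtracting the first from the second: A + 18C = -40.
Subtracting the second from the third: A + 54C = -112.
Solving: C = -2, A = -4, then B = -1.
So g_j = -4·j + (-1) + (-2)·3^j; at j=17 this is -258280395.

-258280395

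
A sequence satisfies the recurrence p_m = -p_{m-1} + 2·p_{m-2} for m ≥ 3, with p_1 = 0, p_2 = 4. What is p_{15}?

-21844

Iterate the recurrence:
p_3 = -4, p_4 = 12, p_5 = -20, …, p_{12} = 2732, p_{13} = -5460, p_{14} = 10924, p_{15} = -21844.
(Characteristic roots are 1 and -2.)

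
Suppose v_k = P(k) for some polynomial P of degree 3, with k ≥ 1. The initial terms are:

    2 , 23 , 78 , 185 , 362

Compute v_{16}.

1st diffs: 21, 55, 107, 177.
2nd diffs: 34, 52, 70.
3rd diffs: 18, 18 (constant).
Newton forward-difference form: v_k = 2 + 21·C(k-1,1) + 34·C(k-1,2) + 18·C(k-1,3).
At k = 16: k-1 = 15, so v_{16} = 2 + 315 + 3570 + 8190 = 12077.

12077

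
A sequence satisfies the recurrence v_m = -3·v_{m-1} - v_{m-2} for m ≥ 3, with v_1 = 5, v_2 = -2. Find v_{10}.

-233

v_3 = 1, v_4 = -1, v_5 = 2, v_6 = -5, v_7 = 13, v_8 = -34, v_9 = 89, v_{10} = -233.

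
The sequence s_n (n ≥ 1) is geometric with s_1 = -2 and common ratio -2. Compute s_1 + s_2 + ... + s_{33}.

s_n = (-2)·(-2)^(n-1).
S = (-2)·((-2)^33 - 1)/(-2 - 1) = (-2)·(-8589934592 - 1)/(-3) = -5726623062.

-5726623062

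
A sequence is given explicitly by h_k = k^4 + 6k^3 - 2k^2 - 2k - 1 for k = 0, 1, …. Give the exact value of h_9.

h_9 = 1·9^4 + 6·9^3 - 2·9^2 - 2·9 - 1 = 10754.

10754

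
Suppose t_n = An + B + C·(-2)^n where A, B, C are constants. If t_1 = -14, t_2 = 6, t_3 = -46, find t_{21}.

-8388694

Plug in n = 1, 2, 3: A + B - 2C = -14; 2A + B + 4C = 6; 3A + B - 8C = -46.
Subtracting the first from the second: A + 6C = 20.
Subtracting the second from the third: A - 12C = -52.
Solving: C = 4, A = -4, then B = -2.
Hence t_{21} = -4·21 + (-2) + 4·(-2097152) = -8388694.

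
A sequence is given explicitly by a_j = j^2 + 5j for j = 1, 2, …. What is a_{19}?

456

a_{19} = 1·19^2 + 5·19 = 456.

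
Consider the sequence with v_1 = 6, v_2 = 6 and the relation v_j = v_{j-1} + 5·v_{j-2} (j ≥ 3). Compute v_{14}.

2277366

Iterate the recurrence:
v_3 = 36;  v_4 = 66;  v_5 = 246;  …;  v_{11} = 105726;  v_{12} = 291456;  v_{13} = 820086;  v_{14} = 2277366.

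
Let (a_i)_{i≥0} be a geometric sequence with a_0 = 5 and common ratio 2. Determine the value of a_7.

a_i = 5·2^(i-0).
a_7 = 5·2^7 = 640.

640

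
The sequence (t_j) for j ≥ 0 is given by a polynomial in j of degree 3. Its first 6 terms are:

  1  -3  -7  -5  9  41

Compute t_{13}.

1665

1st diffs: -4, -4, 2, 14, 32.
2nd diffs: 0, 6, 12, 18.
3rd diffs: 6, 6, 6 (constant).
Newton forward-difference form: t_j = 1 + (-4)·C(j,1) + 6·C(j,3).
At j = 13: j = 13, so t_{13} = 1 - 52 + 1716 = 1665.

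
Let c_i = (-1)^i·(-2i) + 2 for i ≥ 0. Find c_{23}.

48

(-1)^23 = -1; -2i at i=23 is -46; so c_{23} = 48.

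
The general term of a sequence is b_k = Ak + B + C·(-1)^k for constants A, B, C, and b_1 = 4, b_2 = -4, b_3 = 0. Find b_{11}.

-16

At k = 1, 2, 3: A + B - C = 4; 2A + B + C = -4; 3A + B - C = 0.
Subtracting the first from the second: A + 2C = -8.
Subtracting the second from the third: A - 2C = 4.
Solving: C = -3, A = -2, then B = 3.
Therefore b_{11} = -22 + 3 + (-3)·(-1) = -16.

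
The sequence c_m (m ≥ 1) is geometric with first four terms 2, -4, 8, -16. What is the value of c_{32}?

Common ratio r = -2.
c_m = 2·(-2)^(m-1).
c_{32} = 2·(-2)^31 = -4294967296.

-4294967296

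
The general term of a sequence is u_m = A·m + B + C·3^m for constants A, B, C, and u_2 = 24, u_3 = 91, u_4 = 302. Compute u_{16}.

172186802

Plug in m = 2, 3, 4: 2A + B + 9C = 24; 3A + B + 27C = 91; 4A + B + 81C = 302.
Subtracting the first from the second: A + 18C = 67.
Subtracting the second from the third: A + 54C = 211.
Solving: C = 4, A = -5, then B = -2.
Therefore u_{16} = -80 + (-2) + 4·43046721 = 172186802.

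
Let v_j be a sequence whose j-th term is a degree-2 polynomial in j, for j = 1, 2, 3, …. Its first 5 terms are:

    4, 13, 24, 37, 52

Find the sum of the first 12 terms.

1082

1st diffs: 9, 11, 13, 15.
2nd diffs: 2, 2, 2 (constant).
Newton forward-difference form: v_j = 4 + 9·C(j-1,1) + 2·C(j-1,2).
Continuing: …, 69, 88, 109, 132, …, v_{12} = 213.
Summing j = 1..12 (12 terms) gives 1082.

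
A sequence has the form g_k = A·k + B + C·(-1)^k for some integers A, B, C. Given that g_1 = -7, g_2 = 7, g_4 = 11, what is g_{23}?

37

The three given values yield: A + B - C = -7; 2A + B + C = 7; 4A + B + C = 11.
Subtracting the first from the second: A + 2C = 14.
Subtracting the second from the third: 2A = 4.
Solving: C = 6, A = 2, then B = -3.
Hence g_{23} = 2·23 + (-3) + 6·(-1) = 37.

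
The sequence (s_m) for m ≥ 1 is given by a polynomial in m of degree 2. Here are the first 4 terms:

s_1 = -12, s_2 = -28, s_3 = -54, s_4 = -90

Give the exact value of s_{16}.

1st diffs: -16, -26, -36.
2nd diffs: -10, -10 (constant).
Newton forward-difference form: s_m = -12 + (-16)·C(m-1,1) + (-10)·C(m-1,2).
At m = 16: m-1 = 15, so s_{16} = -12 - 240 - 1050 = -1302.

-1302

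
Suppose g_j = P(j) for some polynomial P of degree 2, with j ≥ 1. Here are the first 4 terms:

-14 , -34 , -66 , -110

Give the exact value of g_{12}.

1st diffs: -20, -32, -44.
2nd diffs: -12, -12 (constant).
So g_j = -6j^2 - 2j - 6.
Evaluating at j = 12 gives g_{12} = -894.

-894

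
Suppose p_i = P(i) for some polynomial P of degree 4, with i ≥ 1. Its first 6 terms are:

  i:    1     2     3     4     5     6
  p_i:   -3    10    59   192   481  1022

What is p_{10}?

1st diffs: 13, 49, 133, 289, 541.
2nd diffs: 36, 84, 156, 252.
3rd diffs: 48, 72, 96.
4th diffs: 24, 24 (constant).
Newton forward-difference form: p_i = -3 + 13·C(i-1,1) + 36·C(i-1,2) + 48·C(i-1,3) + 24·C(i-1,4).
At i = 10: i-1 = 9, so p_{10} = -3 + 117 + 1296 + 4032 + 3024 = 8466.

8466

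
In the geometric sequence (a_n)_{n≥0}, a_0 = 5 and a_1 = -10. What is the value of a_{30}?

Common ratio r = -2.
a_n = 5·(-2)^(n-0).
a_{30} = 5·(-2)^30 = 5368709120.

5368709120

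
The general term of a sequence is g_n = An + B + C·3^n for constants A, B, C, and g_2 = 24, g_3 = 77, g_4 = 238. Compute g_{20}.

10460353182

The three given values yield: 2A + B + 9C = 24; 3A + B + 27C = 77; 4A + B + 81C = 238.
Subtracting the first from the second: A + 18C = 53.
Subtracting the second from the third: A + 54C = 161.
Solving: C = 3, A = -1, then B = -1.
Hence g_{20} = -1·20 + (-1) + 3·3486784401 = 10460353182.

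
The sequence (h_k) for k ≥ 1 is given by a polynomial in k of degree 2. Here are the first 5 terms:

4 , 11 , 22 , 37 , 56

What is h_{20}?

821

1st diffs: 7, 11, 15, 19.
2nd diffs: 4, 4, 4 (constant).
Newton forward-difference form: h_k = 4 + 7·C(k-1,1) + 4·C(k-1,2).
At k = 20: k-1 = 19, so h_{20} = 4 + 133 + 684 = 821.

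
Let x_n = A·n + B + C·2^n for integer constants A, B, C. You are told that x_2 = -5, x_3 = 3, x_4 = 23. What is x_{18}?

786351

At n = 2, 3, 4: 2A + B + 4C = -5; 3A + B + 8C = 3; 4A + B + 16C = 23.
Subtracting the first from the second: A + 4C = 8.
Subtracting the second from the third: A + 8C = 20.
Solving: C = 3, A = -4, then B = -9.
So x_n = -4·n + (-9) + 3·2^n; at n=18 this is 786351.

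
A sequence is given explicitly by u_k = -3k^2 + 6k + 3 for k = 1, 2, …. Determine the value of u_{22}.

u_{22} = -3·22^2 + 6·22 + 3 = -1317.

-1317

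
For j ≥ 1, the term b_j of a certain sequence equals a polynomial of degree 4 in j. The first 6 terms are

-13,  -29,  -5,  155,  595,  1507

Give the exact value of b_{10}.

15395

1st diffs: -16, 24, 160, 440, 912.
2nd diffs: 40, 136, 280, 472.
3rd diffs: 96, 144, 192.
4th diffs: 48, 48 (constant).
Newton forward-difference form: b_j = -13 + (-16)·C(j-1,1) + 40·C(j-1,2) + 96·C(j-1,3) + 48·C(j-1,4).
At j = 10: j-1 = 9, so b_{10} = -13 - 144 + 1440 + 8064 + 6048 = 15395.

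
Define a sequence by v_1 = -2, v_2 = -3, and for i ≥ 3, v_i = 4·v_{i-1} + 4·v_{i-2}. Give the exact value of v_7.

-10432

Step forward from the initial values:
v_3 = -20  v_4 = -92  v_5 = -448  v_6 = -2160  v_7 = -10432.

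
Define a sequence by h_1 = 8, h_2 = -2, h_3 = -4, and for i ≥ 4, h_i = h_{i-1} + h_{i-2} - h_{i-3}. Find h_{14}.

-74

Compute successive terms:
h_4 = -14  h_5 = -16  h_6 = -26  …  h_{11} = -52  h_{12} = -62  h_{13} = -64  h_{14} = -74.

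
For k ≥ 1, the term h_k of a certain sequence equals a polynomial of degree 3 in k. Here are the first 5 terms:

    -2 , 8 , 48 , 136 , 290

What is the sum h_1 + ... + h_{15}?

1st diffs: 10, 40, 88, 154.
2nd diffs: 30, 48, 66.
3rd diffs: 18, 18 (constant).
So h_k = 3k^3 - 3k^2 - 2k.
Continuing: …, 528, 868, 1328, 1926, …, h_{15} = 9420.
Summing k = 1..15 (15 terms) gives 39240.

39240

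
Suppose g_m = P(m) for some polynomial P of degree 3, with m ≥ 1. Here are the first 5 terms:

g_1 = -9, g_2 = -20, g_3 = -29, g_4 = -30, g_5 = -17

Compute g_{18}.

1st diffs: -11, -9, -1, 13.
2nd diffs: 2, 8, 14.
3rd diffs: 6, 6 (constant).
Newton forward-difference form: g_m = -9 + (-11)·C(m-1,1) + 2·C(m-1,2) + 6·C(m-1,3).
At m = 18: m-1 = 17, so g_{18} = -9 - 187 + 272 + 4080 = 4156.

4156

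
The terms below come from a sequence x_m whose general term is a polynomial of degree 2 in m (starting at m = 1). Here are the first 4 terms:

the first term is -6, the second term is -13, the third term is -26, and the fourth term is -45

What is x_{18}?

-941

1st diffs: -7, -13, -19.
2nd diffs: -6, -6 (constant).
So x_m = -3m^2 + 2m - 5.
Evaluating at m = 18 gives x_{18} = -941.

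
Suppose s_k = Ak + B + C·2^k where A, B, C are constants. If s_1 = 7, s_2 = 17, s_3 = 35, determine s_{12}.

The three given values yield: A + B + 2C = 7; 2A + B + 4C = 17; 3A + B + 8C = 35.
Subtracting the first from the second: A + 2C = 10.
Subtracting the second from the third: A + 4C = 18.
Solving: C = 4, A = 2, then B = -3.
Therefore s_{12} = 24 + (-3) + 4·4096 = 16405.

16405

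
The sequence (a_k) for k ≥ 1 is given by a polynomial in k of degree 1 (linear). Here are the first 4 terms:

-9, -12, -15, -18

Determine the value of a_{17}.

1st diffs: -3, -3, -3 (constant).
So a_k = -3k - 6.
Evaluating at k = 17 gives a_{17} = -57.

-57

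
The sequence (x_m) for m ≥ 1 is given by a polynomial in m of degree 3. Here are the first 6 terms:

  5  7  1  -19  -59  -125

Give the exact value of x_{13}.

1st diffs: 2, -6, -20, -40, -66.
2nd diffs: -8, -14, -20, -26.
3rd diffs: -6, -6, -6 (constant).
So x_m = -m^3 + 2m^2 + 3m + 1.
Evaluating at m = 13 gives x_{13} = -1819.

-1819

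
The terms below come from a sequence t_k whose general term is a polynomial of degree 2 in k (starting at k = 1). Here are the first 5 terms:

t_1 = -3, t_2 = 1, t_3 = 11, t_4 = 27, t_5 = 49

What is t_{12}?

1st diffs: 4, 10, 16, 22.
2nd diffs: 6, 6, 6 (constant).
So t_k = 3k^2 - 5k - 1.
Evaluating at k = 12 gives t_{12} = 371.

371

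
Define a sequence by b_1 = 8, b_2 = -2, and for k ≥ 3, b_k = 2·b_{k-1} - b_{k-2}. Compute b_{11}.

-92

Step forward from the initial values:
b_3 = -12  b_4 = -22  b_5 = -32  b_6 = -42  b_7 = -52  b_8 = -62  b_9 = -72  b_{10} = -82  b_{11} = -92.
(Characteristic roots are 1 and 1.)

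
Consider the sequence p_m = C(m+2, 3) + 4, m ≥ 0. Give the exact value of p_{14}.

564

C(16, 3) = 560, so p_{14} = 564.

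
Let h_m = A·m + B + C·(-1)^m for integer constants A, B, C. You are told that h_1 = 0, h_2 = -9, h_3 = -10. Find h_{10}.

-49

At m = 1, 2, 3: A + B - C = 0; 2A + B + C = -9; 3A + B - C = -10.
Subtracting the first from the second: A + 2C = -9.
Subtracting the second from the third: A - 2C = -1.
Solving: C = -2, A = -5, then B = 3.
So h_m = -5·m + 3 + (-2)·(-1)^m; at m=10 this is -49.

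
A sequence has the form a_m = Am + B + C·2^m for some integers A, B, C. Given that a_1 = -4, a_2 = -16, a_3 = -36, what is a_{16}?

Plug in m = 1, 2, 3: A + B + 2C = -4; 2A + B + 4C = -16; 3A + B + 8C = -36.
Subtracting the first from the second: A + 2C = -12.
Subtracting the second from the third: A + 4C = -20.
Solving: C = -4, A = -4, then B = 8.
Hence a_{16} = -4·16 + 8 + (-4)·65536 = -262200.

-262200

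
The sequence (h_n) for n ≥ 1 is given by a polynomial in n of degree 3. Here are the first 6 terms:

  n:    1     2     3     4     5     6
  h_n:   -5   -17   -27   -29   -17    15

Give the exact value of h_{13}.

1st diffs: -12, -10, -2, 12, 32.
2nd diffs: 2, 8, 14, 20.
3rd diffs: 6, 6, 6 (constant).
So h_n = n^3 - 5n^2 - 4n + 3.
Evaluating at n = 13 gives h_{13} = 1303.

1303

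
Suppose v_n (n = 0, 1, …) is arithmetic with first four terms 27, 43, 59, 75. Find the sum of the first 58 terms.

Common difference d = 16.
v_n = 27 + (n - 0)·16.
v_{57} = 939; S = 58·(27 + 939)/2 = 28014.

28014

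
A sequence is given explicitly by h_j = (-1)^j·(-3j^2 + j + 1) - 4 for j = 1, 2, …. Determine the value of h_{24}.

-1707

(-1)^24 = 1; -3j^2 + j + 1 at j=24 is -1703; so h_{24} = -1707.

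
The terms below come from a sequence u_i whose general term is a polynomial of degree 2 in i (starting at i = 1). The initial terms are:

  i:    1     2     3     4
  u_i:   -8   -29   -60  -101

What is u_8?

-365

1st diffs: -21, -31, -41.
2nd diffs: -10, -10 (constant).
Newton forward-difference form: u_i = -8 + (-21)·C(i-1,1) + (-10)·C(i-1,2).
At i = 8: i-1 = 7, so u_8 = -8 - 147 - 210 = -365.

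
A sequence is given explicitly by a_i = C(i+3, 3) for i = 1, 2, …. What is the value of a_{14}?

680

C(17, 3) = 680, so a_{14} = 680.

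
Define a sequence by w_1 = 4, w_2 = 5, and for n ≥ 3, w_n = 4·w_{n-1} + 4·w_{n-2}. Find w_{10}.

2096384

Iterate the recurrence:
w_3 = 36;  w_4 = 164;  w_5 = 800;  w_6 = 3856;  w_7 = 18624;  w_8 = 89920;  w_9 = 434176;  w_{10} = 2096384.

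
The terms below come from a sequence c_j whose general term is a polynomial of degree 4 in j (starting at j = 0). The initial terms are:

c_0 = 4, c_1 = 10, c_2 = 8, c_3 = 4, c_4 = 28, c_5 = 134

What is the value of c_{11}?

1st diffs: 6, -2, -4, 24, 106.
2nd diffs: -8, -2, 28, 82.
3rd diffs: 6, 30, 54.
4th diffs: 24, 24 (constant).
Newton forward-difference form: c_j = 4 + 6·C(j,1) + (-8)·C(j,2) + 6·C(j,3) + 24·C(j,4).
At j = 11: j = 11, so c_{11} = 4 + 66 - 440 + 990 + 7920 = 8540.

8540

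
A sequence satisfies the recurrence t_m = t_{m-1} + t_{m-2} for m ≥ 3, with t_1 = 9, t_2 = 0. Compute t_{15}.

Step forward from the initial values:
t_3 = 9; t_4 = 9; t_5 = 18; …; t_{12} = 495; t_{13} = 801; t_{14} = 1296; t_{15} = 2097.

2097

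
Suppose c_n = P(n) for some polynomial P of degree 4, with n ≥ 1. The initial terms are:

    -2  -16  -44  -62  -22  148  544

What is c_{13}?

1st diffs: -14, -28, -18, 40, 170, 396.
2nd diffs: -14, 10, 58, 130, 226.
3rd diffs: 24, 48, 72, 96.
4th diffs: 24, 24, 24 (constant).
Newton forward-difference form: c_n = -2 + (-14)·C(n-1,1) + (-14)·C(n-1,2) + 24·C(n-1,3) + 24·C(n-1,4).
At n = 13: n-1 = 12, so c_{13} = -2 - 168 - 924 + 5280 + 11880 = 16066.

16066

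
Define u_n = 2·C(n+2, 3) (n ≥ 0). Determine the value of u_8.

240

C(10, 3) = 120, so u_8 = 240.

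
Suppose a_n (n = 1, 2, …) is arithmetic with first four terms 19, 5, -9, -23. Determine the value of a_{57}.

Common difference d = -14.
a_n = 19 + (n - 1)·(-14).
a_{57} = 19 + 56·(-14) = -765.

-765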